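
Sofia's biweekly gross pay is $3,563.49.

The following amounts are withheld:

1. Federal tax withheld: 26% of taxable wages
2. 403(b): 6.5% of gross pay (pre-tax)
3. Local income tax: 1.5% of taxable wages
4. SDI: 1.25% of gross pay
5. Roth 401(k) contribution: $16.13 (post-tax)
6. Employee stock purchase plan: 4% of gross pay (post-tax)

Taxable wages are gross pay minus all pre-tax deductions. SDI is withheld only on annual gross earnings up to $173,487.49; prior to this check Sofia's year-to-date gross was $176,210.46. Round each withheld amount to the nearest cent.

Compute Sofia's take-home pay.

$2,256.93

403(b): $3,563.49 × 0.065 = $231.63
Taxable wages = $3,563.49 − $231.63 = $3,331.86
Local income tax: $3,331.86 × 0.015 = $49.98
Federal tax withheld: $3,331.86 × 0.26 = $866.28
SDI: annual cap $173,487.49 already reached (YTD $176,210.46), so $0.00
Roth 401(k) contribution: $16.13
Employee stock purchase plan: $3,563.49 × 0.04 = $142.54
Total deductions = $231.63 + $49.98 + $866.28 + $0.00 + $16.13 + $142.54 = $1,306.56
Net pay = $3,563.49 − $1,306.56 = $2,256.93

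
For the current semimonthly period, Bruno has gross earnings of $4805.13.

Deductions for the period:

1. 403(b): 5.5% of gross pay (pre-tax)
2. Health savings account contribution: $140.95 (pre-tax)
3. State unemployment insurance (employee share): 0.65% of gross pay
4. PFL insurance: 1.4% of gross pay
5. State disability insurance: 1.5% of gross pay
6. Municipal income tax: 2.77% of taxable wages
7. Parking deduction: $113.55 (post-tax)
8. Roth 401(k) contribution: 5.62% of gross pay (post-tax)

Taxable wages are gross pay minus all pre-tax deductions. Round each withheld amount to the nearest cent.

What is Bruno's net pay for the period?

Health savings account contribution: $140.95
403(b): $4805.13 × 0.055 = $264.28
Pre-tax total = $140.95 + $264.28 = $405.23
Taxable wages = $4805.13 − $405.23 = $4399.90
Municipal income tax: $4399.90 × 0.0277 = $121.88
PFL insurance: $4805.13 × 0.014 = $67.27
State unemployment insurance (employee share): $4805.13 × 0.0065 = $31.23
State disability insurance: $4805.13 × 0.015 = $72.08
Parking deduction: $113.55
Roth 401(k) contribution: $4805.13 × 0.0562 = $270.05
Total deductions = $140.95 + $264.28 + $121.88 + $67.27 + $31.23 + $72.08 + $113.55 + $270.05 = $1081.29
Net pay = $4805.13 − $1081.29 = $3723.84

$3723.84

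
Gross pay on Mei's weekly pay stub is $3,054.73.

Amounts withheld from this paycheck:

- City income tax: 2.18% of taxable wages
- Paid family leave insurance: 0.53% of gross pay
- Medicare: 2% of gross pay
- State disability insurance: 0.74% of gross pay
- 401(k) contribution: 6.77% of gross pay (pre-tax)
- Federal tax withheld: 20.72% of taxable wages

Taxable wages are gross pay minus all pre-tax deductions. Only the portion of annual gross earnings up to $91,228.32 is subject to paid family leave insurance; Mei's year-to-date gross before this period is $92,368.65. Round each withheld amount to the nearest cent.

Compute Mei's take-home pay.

401(k) contribution: $3,054.73 × 0.0677 = $206.81
Taxable wages = $3,054.73 − $206.81 = $2,847.92
City income tax: $2,847.92 × 0.0218 = $62.08
Federal tax withheld: $2,847.92 × 0.2072 = $590.09
State disability insurance: $3,054.73 × 0.0074 = $22.61
Paid family leave insurance: annual cap $91,228.32 already reached (YTD $92,368.65), so $0.00
Medicare: $3,054.73 × 0.02 = $61.09
Total deductions = $206.81 + $62.08 + $590.09 + $22.61 + $0.00 + $61.09 = $942.68
Net pay = $3,054.73 − $942.68 = $2,112.05

$2,112.05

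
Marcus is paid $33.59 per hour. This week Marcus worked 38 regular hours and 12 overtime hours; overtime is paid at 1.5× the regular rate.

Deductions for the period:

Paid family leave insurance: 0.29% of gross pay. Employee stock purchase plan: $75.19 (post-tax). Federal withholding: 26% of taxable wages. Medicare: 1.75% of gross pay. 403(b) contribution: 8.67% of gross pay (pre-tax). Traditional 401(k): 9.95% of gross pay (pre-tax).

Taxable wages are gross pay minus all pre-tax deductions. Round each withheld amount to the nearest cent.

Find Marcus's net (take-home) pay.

$1,019.21

Regular pay: 38 × $33.59 = $1,276.42
Overtime pay: 12 × $33.59 × 1.5 = $604.62
Gross pay = $1,276.42 + $604.62 = $1,881.04
403(b) contribution: $1,881.04 × 0.0867 = $163.09
Traditional 401(k): $1,881.04 × 0.0995 = $187.16
Pre-tax total = $163.09 + $187.16 = $350.25
Taxable wages = $1,881.04 − $350.25 = $1,530.79
Federal withholding: $1,530.79 × 0.26 = $398.01
Medicare: $1,881.04 × 0.0175 = $32.92
Paid family leave insurance: $1,881.04 × 0.0029 = $5.46
Employee stock purchase plan: $75.19
Total deductions = $163.09 + $187.16 + $398.01 + $32.92 + $5.46 + $75.19 = $861.83
Net pay = $1,881.04 − $861.83 = $1,019.21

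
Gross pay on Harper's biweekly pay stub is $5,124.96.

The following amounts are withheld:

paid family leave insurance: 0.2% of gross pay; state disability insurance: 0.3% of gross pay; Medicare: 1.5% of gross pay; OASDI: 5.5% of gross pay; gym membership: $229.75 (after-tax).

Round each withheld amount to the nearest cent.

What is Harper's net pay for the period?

$4,510.85

OASDI: $5,124.96 × 0.055 = $281.87
State disability insurance: $5,124.96 × 0.003 = $15.37
Medicare: $5,124.96 × 0.015 = $76.87
Paid family leave insurance: $5,124.96 × 0.002 = $10.25
Gym membership: $229.75
Total deductions = $281.87 + $15.37 + $76.87 + $10.25 + $229.75 = $614.11
Net pay = $5,124.96 − $614.11 = $4,510.85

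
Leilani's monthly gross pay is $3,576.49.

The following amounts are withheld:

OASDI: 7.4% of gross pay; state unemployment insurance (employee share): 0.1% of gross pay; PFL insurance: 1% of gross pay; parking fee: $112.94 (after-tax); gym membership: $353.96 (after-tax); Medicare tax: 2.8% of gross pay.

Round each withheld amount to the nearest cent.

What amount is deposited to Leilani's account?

$2,705.45

PFL insurance: $3,576.49 × 0.01 = $35.76
State unemployment insurance (employee share): $3,576.49 × 0.001 = $3.58
OASDI: $3,576.49 × 0.074 = $264.66
Medicare tax: $3,576.49 × 0.028 = $100.14
Gym membership: $353.96
Parking fee: $112.94
Total deductions = $35.76 + $3.58 + $264.66 + $100.14 + $353.96 + $112.94 = $871.04
Net pay = $3,576.49 − $871.04 = $2,705.45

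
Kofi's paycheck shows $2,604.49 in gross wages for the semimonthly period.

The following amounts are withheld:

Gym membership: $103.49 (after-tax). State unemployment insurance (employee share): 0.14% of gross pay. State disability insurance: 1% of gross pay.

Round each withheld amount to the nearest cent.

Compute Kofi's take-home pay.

State disability insurance: $2,604.49 × 0.01 = $26.04
State unemployment insurance (employee share): $2,604.49 × 0.0014 = $3.65
Gym membership: $103.49
Total deductions = $26.04 + $3.65 + $103.49 = $133.18
Net pay = $2,604.49 − $133.18 = $2,471.31

$2,471.31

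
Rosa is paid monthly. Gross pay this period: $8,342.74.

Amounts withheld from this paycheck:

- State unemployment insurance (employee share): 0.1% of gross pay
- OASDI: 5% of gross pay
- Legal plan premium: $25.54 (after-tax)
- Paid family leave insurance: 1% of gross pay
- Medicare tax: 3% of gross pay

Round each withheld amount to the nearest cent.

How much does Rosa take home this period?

$7,558.01

OASDI: $8,342.74 × 0.05 = $417.14
Paid family leave insurance: $8,342.74 × 0.01 = $83.43
State unemployment insurance (employee share): $8,342.74 × 0.001 = $8.34
Medicare tax: $8,342.74 × 0.03 = $250.28
Legal plan premium: $25.54
Total deductions = $417.14 + $83.43 + $8.34 + $250.28 + $25.54 = $784.73
Net pay = $8,342.74 − $784.73 = $7,558.01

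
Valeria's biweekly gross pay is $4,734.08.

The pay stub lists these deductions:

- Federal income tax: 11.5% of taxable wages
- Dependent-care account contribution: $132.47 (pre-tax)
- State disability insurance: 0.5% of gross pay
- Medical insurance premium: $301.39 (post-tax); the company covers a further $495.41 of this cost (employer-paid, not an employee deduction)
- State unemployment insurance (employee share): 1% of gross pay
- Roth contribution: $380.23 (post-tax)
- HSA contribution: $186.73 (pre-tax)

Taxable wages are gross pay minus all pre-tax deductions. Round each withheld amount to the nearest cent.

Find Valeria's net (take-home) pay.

$3,154.54

HSA contribution: $186.73
Dependent-care account contribution: $132.47
Pre-tax total = $186.73 + $132.47 = $319.20
Taxable wages = $4,734.08 − $319.20 = $4,414.88
Federal income tax: $4,414.88 × 0.115 = $507.71
State disability insurance: $4,734.08 × 0.005 = $23.67
State unemployment insurance (employee share): $4,734.08 × 0.01 = $47.34
Roth contribution: $380.23
Medical insurance premium: $301.39
(Employer's $495.41 toward medical insurance premium is not withheld from the employee.)
Total deductions = $186.73 + $132.47 + $507.71 + $23.67 + $47.34 + $380.23 + $301.39 = $1,579.54
Net pay = $4,734.08 − $1,579.54 = $3,154.54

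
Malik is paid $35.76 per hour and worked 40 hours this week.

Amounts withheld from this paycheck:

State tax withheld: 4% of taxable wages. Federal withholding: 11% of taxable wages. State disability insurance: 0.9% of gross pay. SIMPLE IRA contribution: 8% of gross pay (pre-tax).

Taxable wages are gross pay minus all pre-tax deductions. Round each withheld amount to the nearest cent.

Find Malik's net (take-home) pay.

$1,105.70

Gross pay: 40 × $35.76 = $1,430.40
SIMPLE IRA contribution: $1,430.40 × 0.08 = $114.43
Taxable wages = $1,430.40 − $114.43 = $1,315.97
Federal withholding: $1,315.97 × 0.11 = $144.76
State tax withheld: $1,315.97 × 0.04 = $52.64
State disability insurance: $1,430.40 × 0.009 = $12.87
Total deductions = $114.43 + $144.76 + $52.64 + $12.87 = $324.70
Net pay = $1,430.40 − $324.70 = $1,105.70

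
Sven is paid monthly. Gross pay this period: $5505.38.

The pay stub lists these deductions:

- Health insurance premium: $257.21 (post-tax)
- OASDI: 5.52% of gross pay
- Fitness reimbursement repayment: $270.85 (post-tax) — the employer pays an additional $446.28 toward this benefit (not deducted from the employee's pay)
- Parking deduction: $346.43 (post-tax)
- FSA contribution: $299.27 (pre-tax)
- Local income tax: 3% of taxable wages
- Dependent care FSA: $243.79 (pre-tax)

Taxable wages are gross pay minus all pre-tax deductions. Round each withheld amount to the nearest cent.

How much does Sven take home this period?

Dependent care FSA: $243.79
FSA contribution: $299.27
Pre-tax total = $243.79 + $299.27 = $543.06
Taxable wages = $5505.38 − $543.06 = $4962.32
Local income tax: $4962.32 × 0.03 = $148.87
OASDI: $5505.38 × 0.0552 = $303.90
Parking deduction: $346.43
Fitness reimbursement repayment: $270.85
Health insurance premium: $257.21
(Employer's $446.28 toward fitness reimbursement repayment is not withheld from the employee.)
Total deductions = $243.79 + $299.27 + $148.87 + $303.90 + $346.43 + $270.85 + $257.21 = $1870.32
Net pay = $5505.38 − $1870.32 = $3635.06

$3635.06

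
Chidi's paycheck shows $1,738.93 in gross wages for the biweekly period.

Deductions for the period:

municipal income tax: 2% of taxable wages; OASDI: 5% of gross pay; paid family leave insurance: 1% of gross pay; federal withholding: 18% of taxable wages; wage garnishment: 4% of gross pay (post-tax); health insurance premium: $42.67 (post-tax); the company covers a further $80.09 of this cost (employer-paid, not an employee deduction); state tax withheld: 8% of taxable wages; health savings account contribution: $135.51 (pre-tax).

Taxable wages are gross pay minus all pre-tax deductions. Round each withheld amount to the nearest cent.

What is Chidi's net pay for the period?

Health savings account contribution: $135.51
Taxable wages = $1,738.93 − $135.51 = $1,603.42
Federal withholding: $1,603.42 × 0.18 = $288.62
Municipal income tax: $1,603.42 × 0.02 = $32.07
State tax withheld: $1,603.42 × 0.08 = $128.27
OASDI: $1,738.93 × 0.05 = $86.95
Paid family leave insurance: $1,738.93 × 0.01 = $17.39
Wage garnishment: $1,738.93 × 0.04 = $69.56
Health insurance premium: $42.67
(Employer's $80.09 toward health insurance premium is not withheld from the employee.)
Total deductions = $135.51 + $288.62 + $32.07 + $128.27 + $86.95 + $17.39 + $69.56 + $42.67 = $801.04
Net pay = $1,738.93 − $801.04 = $937.89

$937.89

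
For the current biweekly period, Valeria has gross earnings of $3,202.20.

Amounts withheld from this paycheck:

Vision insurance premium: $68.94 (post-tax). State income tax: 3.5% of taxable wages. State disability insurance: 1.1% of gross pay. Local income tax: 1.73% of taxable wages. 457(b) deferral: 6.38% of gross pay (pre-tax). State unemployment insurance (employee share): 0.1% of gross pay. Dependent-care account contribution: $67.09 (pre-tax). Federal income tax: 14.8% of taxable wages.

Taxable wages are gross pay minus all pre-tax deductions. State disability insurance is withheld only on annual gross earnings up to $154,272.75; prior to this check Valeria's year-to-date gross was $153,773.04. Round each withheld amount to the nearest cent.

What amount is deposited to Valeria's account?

$2,266.13

457(b) deferral: $3,202.20 × 0.0638 = $204.30
Dependent-care account contribution: $67.09
Pre-tax total = $204.30 + $67.09 = $271.39
Taxable wages = $3,202.20 − $271.39 = $2,930.81
State income tax: $2,930.81 × 0.035 = $102.58
Local income tax: $2,930.81 × 0.0173 = $50.70
Federal income tax: $2,930.81 × 0.148 = $433.76
State disability insurance: only $154,272.75 − $153,773.04 = $499.71 of this check is subject → $499.71 × 0.011 = $5.50
State unemployment insurance (employee share): $3,202.20 × 0.001 = $3.20
Vision insurance premium: $68.94
Total deductions = $204.30 + $67.09 + $102.58 + $50.70 + $433.76 + $5.50 + $3.20 + $68.94 = $936.07
Net pay = $3,202.20 − $936.07 = $2,266.13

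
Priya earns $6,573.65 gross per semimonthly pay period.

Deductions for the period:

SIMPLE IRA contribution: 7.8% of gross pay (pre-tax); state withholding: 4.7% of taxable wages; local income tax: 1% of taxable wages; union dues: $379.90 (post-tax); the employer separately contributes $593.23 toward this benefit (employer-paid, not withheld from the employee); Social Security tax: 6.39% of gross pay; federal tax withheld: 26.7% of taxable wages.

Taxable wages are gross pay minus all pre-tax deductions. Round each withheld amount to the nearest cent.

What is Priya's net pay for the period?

SIMPLE IRA contribution: $6,573.65 × 0.078 = $512.74
Taxable wages = $6,573.65 − $512.74 = $6,060.91
Federal tax withheld: $6,060.91 × 0.267 = $1,618.26
Local income tax: $6,060.91 × 0.01 = $60.61
State withholding: $6,060.91 × 0.047 = $284.86
Social Security tax: $6,573.65 × 0.0639 = $420.06
Union dues: $379.90
(Employer's $593.23 toward union dues is not withheld from the employee.)
Total deductions = $512.74 + $1,618.26 + $60.61 + $284.86 + $420.06 + $379.90 = $3,276.43
Net pay = $6,573.65 − $3,276.43 = $3,297.22

$3,297.22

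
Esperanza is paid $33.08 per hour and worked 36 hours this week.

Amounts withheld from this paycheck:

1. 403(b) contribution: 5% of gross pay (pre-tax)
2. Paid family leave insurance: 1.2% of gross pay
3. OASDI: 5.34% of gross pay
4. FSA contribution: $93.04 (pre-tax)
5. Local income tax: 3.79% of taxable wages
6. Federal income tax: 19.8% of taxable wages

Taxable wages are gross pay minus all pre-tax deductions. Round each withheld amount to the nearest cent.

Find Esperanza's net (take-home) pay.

Gross pay: 36 × $33.08 = $1,190.88
FSA contribution: $93.04
403(b) contribution: $1,190.88 × 0.05 = $59.54
Pre-tax total = $93.04 + $59.54 = $152.58
Taxable wages = $1,190.88 − $152.58 = $1,038.30
Federal income tax: $1,038.30 × 0.198 = $205.58
Local income tax: $1,038.30 × 0.0379 = $39.35
OASDI: $1,190.88 × 0.0534 = $63.59
Paid family leave insurance: $1,190.88 × 0.012 = $14.29
Total deductions = $93.04 + $59.54 + $205.58 + $39.35 + $63.59 + $14.29 = $475.39
Net pay = $1,190.88 − $475.39 = $715.49

$715.49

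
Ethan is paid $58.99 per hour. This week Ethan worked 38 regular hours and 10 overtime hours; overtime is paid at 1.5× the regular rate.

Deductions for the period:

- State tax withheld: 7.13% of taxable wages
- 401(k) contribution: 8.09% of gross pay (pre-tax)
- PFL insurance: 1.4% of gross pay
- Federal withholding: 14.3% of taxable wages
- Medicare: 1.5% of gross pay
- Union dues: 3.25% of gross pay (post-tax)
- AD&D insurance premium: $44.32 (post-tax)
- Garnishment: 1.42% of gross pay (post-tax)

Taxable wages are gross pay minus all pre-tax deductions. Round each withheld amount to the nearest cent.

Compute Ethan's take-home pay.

$1,976.74

Regular pay: 38 × $58.99 = $2,241.62
Overtime pay: 10 × $58.99 × 1.5 = $884.85
Gross pay = $2,241.62 + $884.85 = $3,126.47
401(k) contribution: $3,126.47 × 0.0809 = $252.93
Taxable wages = $3,126.47 − $252.93 = $2,873.54
State tax withheld: $2,873.54 × 0.0713 = $204.88
Federal withholding: $2,873.54 × 0.143 = $410.92
PFL insurance: $3,126.47 × 0.014 = $43.77
Medicare: $3,126.47 × 0.015 = $46.90
Garnishment: $3,126.47 × 0.0142 = $44.40
Union dues: $3,126.47 × 0.0325 = $101.61
AD&D insurance premium: $44.32
Total deductions = $252.93 + $204.88 + $410.92 + $43.77 + $46.90 + $44.40 + $101.61 + $44.32 = $1,149.73
Net pay = $3,126.47 − $1,149.73 = $1,976.74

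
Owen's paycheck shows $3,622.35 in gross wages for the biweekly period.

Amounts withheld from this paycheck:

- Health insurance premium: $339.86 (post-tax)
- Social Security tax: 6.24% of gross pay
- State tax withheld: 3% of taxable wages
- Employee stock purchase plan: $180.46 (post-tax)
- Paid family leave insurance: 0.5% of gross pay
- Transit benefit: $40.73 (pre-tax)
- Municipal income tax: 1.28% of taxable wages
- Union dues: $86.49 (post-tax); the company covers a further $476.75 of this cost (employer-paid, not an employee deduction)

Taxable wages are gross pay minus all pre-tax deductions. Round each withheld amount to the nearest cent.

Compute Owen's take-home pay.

$2,577.38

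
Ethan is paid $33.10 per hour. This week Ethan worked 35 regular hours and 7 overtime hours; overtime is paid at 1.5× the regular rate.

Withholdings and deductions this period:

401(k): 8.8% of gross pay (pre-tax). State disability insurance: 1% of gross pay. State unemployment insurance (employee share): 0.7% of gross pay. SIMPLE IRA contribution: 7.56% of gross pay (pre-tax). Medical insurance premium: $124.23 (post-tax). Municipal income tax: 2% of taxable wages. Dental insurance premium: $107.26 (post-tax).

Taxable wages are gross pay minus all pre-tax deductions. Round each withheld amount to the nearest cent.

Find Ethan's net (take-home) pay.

Regular pay: 35 × $33.10 = $1,158.50
Overtime pay: 7 × $33.10 × 1.5 = $347.55
Gross pay = $1,158.50 + $347.55 = $1,506.05
SIMPLE IRA contribution: $1,506.05 × 0.0756 = $113.86
401(k): $1,506.05 × 0.088 = $132.53
Pre-tax total = $113.86 + $132.53 = $246.39
Taxable wages = $1,506.05 − $246.39 = $1,259.66
Municipal income tax: $1,259.66 × 0.02 = $25.19
State disability insurance: $1,506.05 × 0.01 = $15.06
State unemployment insurance (employee share): $1,506.05 × 0.007 = $10.54
Medical insurance premium: $124.23
Dental insurance premium: $107.26
Total deductions = $113.86 + $132.53 + $25.19 + $15.06 + $10.54 + $124.23 + $107.26 = $528.67
Net pay = $1,506.05 − $528.67 = $977.38

$977.38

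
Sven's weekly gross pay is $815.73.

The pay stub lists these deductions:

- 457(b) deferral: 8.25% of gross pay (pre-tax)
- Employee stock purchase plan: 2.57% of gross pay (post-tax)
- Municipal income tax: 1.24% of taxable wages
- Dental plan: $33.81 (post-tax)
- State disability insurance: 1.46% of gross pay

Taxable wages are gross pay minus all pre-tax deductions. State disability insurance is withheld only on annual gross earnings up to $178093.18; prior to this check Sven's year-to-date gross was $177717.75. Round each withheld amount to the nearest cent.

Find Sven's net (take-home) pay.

$678.90

457(b) deferral: $815.73 × 0.0825 = $67.30
Taxable wages = $815.73 − $67.30 = $748.43
Municipal income tax: $748.43 × 0.0124 = $9.28
State disability insurance: only $178093.18 − $177717.75 = $375.43 of this check is subject → $375.43 × 0.0146 = $5.48
Employee stock purchase plan: $815.73 × 0.0257 = $20.96
Dental plan: $33.81
Total deductions = $67.30 + $9.28 + $5.48 + $20.96 + $33.81 = $136.83
Net pay = $815.73 − $136.83 = $678.90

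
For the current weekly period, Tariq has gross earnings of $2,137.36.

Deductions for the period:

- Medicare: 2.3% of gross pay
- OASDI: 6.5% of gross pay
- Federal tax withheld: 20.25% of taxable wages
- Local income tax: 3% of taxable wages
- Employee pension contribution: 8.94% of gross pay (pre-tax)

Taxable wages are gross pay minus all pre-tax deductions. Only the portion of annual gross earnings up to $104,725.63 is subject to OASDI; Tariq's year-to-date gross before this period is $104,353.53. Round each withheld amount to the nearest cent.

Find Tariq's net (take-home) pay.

Employee pension contribution: $2,137.36 × 0.0894 = $191.08
Taxable wages = $2,137.36 − $191.08 = $1,946.28
Local income tax: $1,946.28 × 0.03 = $58.39
Federal tax withheld: $1,946.28 × 0.2025 = $394.12
OASDI: only $104,725.63 − $104,353.53 = $372.10 of this check is subject → $372.10 × 0.065 = $24.19
Medicare: $2,137.36 × 0.023 = $49.16
Total deductions = $191.08 + $58.39 + $394.12 + $24.19 + $49.16 = $716.94
Net pay = $2,137.36 − $716.94 = $1,420.42

$1,420.42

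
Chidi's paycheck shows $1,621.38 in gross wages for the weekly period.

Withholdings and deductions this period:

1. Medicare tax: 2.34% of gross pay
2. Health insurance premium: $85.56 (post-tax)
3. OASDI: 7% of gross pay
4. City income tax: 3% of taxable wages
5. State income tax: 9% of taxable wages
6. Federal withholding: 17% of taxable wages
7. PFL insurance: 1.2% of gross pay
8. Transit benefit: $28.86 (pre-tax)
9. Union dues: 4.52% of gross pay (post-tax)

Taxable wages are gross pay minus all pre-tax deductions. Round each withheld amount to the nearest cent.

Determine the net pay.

$800.93

Transit benefit: $28.86
Taxable wages = $1,621.38 − $28.86 = $1,592.52
State income tax: $1,592.52 × 0.09 = $143.33
City income tax: $1,592.52 × 0.03 = $47.78
Federal withholding: $1,592.52 × 0.17 = $270.73
Medicare tax: $1,621.38 × 0.0234 = $37.94
OASDI: $1,621.38 × 0.07 = $113.50
PFL insurance: $1,621.38 × 0.012 = $19.46
Union dues: $1,621.38 × 0.0452 = $73.29
Health insurance premium: $85.56
Total deductions = $28.86 + $143.33 + $47.78 + $270.73 + $37.94 + $113.50 + $19.46 + $73.29 + $85.56 = $820.45
Net pay = $1,621.38 − $820.45 = $800.93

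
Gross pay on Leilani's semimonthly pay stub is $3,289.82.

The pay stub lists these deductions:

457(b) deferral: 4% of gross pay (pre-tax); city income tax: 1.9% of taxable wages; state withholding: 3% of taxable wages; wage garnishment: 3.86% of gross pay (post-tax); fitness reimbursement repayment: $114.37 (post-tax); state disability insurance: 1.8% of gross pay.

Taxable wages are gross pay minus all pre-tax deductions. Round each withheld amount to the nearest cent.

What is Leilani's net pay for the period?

$2,702.89

457(b) deferral: $3,289.82 × 0.04 = $131.59
Taxable wages = $3,289.82 − $131.59 = $3,158.23
State withholding: $3,158.23 × 0.03 = $94.75
City income tax: $3,158.23 × 0.019 = $60.01
State disability insurance: $3,289.82 × 0.018 = $59.22
Wage garnishment: $3,289.82 × 0.0386 = $126.99
Fitness reimbursement repayment: $114.37
Total deductions = $131.59 + $94.75 + $60.01 + $59.22 + $126.99 + $114.37 = $586.93
Net pay = $3,289.82 − $586.93 = $2,702.89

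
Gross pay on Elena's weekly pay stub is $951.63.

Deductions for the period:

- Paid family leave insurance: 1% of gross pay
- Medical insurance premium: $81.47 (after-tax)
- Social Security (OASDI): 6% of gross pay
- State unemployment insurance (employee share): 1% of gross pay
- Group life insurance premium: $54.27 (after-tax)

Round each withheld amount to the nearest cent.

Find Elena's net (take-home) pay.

Paid family leave insurance: $951.63 × 0.01 = $9.52
State unemployment insurance (employee share): $951.63 × 0.01 = $9.52
Social Security (OASDI): $951.63 × 0.06 = $57.10
Group life insurance premium: $54.27
Medical insurance premium: $81.47
Total deductions = $9.52 + $9.52 + $57.10 + $54.27 + $81.47 = $211.88
Net pay = $951.63 − $211.88 = $739.75

$739.75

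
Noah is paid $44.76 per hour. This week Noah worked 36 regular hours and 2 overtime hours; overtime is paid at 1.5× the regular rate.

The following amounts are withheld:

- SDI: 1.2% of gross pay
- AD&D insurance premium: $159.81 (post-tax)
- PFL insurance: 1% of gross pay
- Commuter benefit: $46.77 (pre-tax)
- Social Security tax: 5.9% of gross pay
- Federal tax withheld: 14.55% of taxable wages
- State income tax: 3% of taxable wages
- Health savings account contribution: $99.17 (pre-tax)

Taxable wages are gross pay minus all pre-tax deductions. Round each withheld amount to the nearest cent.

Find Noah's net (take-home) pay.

$1,017.74

Regular pay: 36 × $44.76 = $1,611.36
Overtime pay: 2 × $44.76 × 1.5 = $134.28
Gross pay = $1,611.36 + $134.28 = $1,745.64
Health savings account contribution: $99.17
Commuter benefit: $46.77
Pre-tax total = $99.17 + $46.77 = $145.94
Taxable wages = $1,745.64 − $145.94 = $1,599.70
State income tax: $1,599.70 × 0.03 = $47.99
Federal tax withheld: $1,599.70 × 0.1455 = $232.76
Social Security tax: $1,745.64 × 0.059 = $102.99
PFL insurance: $1,745.64 × 0.01 = $17.46
SDI: $1,745.64 × 0.012 = $20.95
AD&D insurance premium: $159.81
Total deductions = $99.17 + $46.77 + $47.99 + $232.76 + $102.99 + $17.46 + $20.95 + $159.81 = $727.90
Net pay = $1,745.64 − $727.90 = $1,017.74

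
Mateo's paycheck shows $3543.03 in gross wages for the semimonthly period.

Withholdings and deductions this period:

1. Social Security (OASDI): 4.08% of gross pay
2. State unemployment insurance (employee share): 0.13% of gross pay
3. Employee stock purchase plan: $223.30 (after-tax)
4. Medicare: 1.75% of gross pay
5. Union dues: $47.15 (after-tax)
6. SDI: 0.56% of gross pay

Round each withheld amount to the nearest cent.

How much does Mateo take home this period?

State unemployment insurance (employee share): $3543.03 × 0.0013 = $4.61
Medicare: $3543.03 × 0.0175 = $62.00
Social Security (OASDI): $3543.03 × 0.0408 = $144.56
SDI: $3543.03 × 0.0056 = $19.84
Union dues: $47.15
Employee stock purchase plan: $223.30
Total deductions = $4.61 + $62.00 + $144.56 + $19.84 + $47.15 + $223.30 = $501.46
Net pay = $3543.03 − $501.46 = $3041.57

$3041.57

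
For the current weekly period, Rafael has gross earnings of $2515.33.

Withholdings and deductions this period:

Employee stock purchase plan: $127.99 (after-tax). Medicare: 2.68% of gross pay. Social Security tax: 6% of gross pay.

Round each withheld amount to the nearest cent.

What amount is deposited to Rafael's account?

Social Security tax: $2515.33 × 0.06 = $150.92
Medicare: $2515.33 × 0.0268 = $67.41
Employee stock purchase plan: $127.99
Total deductions = $150.92 + $67.41 + $127.99 = $346.32
Net pay = $2515.33 − $346.32 = $2169.01

$2169.01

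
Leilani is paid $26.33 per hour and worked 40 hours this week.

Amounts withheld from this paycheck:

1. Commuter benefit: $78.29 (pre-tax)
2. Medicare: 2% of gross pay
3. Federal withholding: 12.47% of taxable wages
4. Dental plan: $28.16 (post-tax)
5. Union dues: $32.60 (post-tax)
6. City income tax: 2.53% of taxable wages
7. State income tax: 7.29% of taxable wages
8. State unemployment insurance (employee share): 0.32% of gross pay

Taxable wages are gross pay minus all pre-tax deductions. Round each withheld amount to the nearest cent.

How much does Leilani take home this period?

$672.41

Gross pay: 40 × $26.33 = $1,053.20
Commuter benefit: $78.29
Taxable wages = $1,053.20 − $78.29 = $974.91
Federal withholding: $974.91 × 0.1247 = $121.57
City income tax: $974.91 × 0.0253 = $24.67
State income tax: $974.91 × 0.0729 = $71.07
Medicare: $1,053.20 × 0.02 = $21.06
State unemployment insurance (employee share): $1,053.20 × 0.0032 = $3.37
Dental plan: $28.16
Union dues: $32.60
Total deductions = $78.29 + $121.57 + $24.67 + $71.07 + $21.06 + $3.37 + $28.16 + $32.60 = $380.79
Net pay = $1,053.20 − $380.79 = $672.41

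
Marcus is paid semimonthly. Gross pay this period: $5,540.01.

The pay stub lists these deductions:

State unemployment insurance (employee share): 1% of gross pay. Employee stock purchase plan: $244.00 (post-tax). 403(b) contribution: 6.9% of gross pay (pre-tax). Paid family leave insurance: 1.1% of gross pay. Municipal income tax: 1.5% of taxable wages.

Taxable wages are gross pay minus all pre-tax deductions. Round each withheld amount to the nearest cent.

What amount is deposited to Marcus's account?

$4,720.04

403(b) contribution: $5,540.01 × 0.069 = $382.26
Taxable wages = $5,540.01 − $382.26 = $5,157.75
Municipal income tax: $5,157.75 × 0.015 = $77.37
State unemployment insurance (employee share): $5,540.01 × 0.01 = $55.40
Paid family leave insurance: $5,540.01 × 0.011 = $60.94
Employee stock purchase plan: $244.00
Total deductions = $382.26 + $77.37 + $55.40 + $60.94 + $244.00 = $819.97
Net pay = $5,540.01 − $819.97 = $4,720.04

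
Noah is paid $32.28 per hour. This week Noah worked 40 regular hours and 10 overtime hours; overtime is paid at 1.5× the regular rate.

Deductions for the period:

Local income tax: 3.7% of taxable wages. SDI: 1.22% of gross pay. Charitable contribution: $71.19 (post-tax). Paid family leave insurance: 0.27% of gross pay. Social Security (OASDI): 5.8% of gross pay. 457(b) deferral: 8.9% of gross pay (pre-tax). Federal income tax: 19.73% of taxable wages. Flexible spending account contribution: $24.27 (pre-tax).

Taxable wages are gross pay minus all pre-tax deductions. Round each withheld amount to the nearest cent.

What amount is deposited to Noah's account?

$1019.24

Regular pay: 40 × $32.28 = $1291.20
Overtime pay: 10 × $32.28 × 1.5 = $484.20
Gross pay = $1291.20 + $484.20 = $1775.40
Flexible spending account contribution: $24.27
457(b) deferral: $1775.40 × 0.089 = $158.01
Pre-tax total = $24.27 + $158.01 = $182.28
Taxable wages = $1775.40 − $182.28 = $1593.12
Local income tax: $1593.12 × 0.037 = $58.95
Federal income tax: $1593.12 × 0.1973 = $314.32
SDI: $1775.40 × 0.0122 = $21.66
Social Security (OASDI): $1775.40 × 0.058 = $102.97
Paid family leave insurance: $1775.40 × 0.0027 = $4.79
Charitable contribution: $71.19
Total deductions = $24.27 + $158.01 + $58.95 + $314.32 + $21.66 + $102.97 + $4.79 + $71.19 = $756.16
Net pay = $1775.40 − $756.16 = $1019.24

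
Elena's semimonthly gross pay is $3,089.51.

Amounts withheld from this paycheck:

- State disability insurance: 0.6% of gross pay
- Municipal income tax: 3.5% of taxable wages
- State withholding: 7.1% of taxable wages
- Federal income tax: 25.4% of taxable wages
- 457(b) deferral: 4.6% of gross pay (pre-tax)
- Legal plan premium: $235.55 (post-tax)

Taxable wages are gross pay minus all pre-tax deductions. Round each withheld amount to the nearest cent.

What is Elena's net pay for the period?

457(b) deferral: $3,089.51 × 0.046 = $142.12
Taxable wages = $3,089.51 − $142.12 = $2,947.39
Federal income tax: $2,947.39 × 0.254 = $748.64
Municipal income tax: $2,947.39 × 0.035 = $103.16
State withholding: $2,947.39 × 0.071 = $209.26
State disability insurance: $3,089.51 × 0.006 = $18.54
Legal plan premium: $235.55
Total deductions = $142.12 + $748.64 + $103.16 + $209.26 + $18.54 + $235.55 = $1,457.27
Net pay = $3,089.51 − $1,457.27 = $1,632.24

$1,632.24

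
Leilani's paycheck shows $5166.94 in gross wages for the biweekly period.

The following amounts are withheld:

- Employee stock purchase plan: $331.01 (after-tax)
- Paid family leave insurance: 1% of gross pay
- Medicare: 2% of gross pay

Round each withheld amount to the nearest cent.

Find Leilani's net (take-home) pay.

Medicare: $5166.94 × 0.02 = $103.34
Paid family leave insurance: $5166.94 × 0.01 = $51.67
Employee stock purchase plan: $331.01
Total deductions = $103.34 + $51.67 + $331.01 = $486.02
Net pay = $5166.94 − $486.02 = $4680.92

$4680.92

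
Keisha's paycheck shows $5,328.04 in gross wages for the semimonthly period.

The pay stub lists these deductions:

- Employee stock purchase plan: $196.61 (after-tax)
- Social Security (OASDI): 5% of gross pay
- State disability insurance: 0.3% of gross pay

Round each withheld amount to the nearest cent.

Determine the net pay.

Social Security (OASDI): $5,328.04 × 0.05 = $266.40
State disability insurance: $5,328.04 × 0.003 = $15.98
Employee stock purchase plan: $196.61
Total deductions = $266.40 + $15.98 + $196.61 = $478.99
Net pay = $5,328.04 − $478.99 = $4,849.05

$4,849.05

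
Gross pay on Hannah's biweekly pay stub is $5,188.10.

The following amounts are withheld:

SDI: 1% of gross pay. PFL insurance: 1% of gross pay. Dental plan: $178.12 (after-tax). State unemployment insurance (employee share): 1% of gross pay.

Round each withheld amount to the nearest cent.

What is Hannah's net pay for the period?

State unemployment insurance (employee share): $5,188.10 × 0.01 = $51.88
SDI: $5,188.10 × 0.01 = $51.88
PFL insurance: $5,188.10 × 0.01 = $51.88
Dental plan: $178.12
Total deductions = $51.88 + $51.88 + $51.88 + $178.12 = $333.76
Net pay = $5,188.10 − $333.76 = $4,854.34

$4,854.34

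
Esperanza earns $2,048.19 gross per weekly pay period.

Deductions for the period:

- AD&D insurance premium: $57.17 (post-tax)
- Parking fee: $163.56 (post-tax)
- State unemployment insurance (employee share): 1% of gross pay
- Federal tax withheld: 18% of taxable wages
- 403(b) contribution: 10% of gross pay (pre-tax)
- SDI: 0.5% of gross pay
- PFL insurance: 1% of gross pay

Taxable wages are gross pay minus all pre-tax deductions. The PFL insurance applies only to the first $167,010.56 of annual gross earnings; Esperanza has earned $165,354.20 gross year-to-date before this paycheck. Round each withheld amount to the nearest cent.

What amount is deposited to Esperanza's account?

$1,243.55

403(b) contribution: $2,048.19 × 0.1 = $204.82
Taxable wages = $2,048.19 − $204.82 = $1,843.37
Federal tax withheld: $1,843.37 × 0.18 = $331.81
SDI: $2,048.19 × 0.005 = $10.24
State unemployment insurance (employee share): $2,048.19 × 0.01 = $20.48
PFL insurance: only $167,010.56 − $165,354.20 = $1,656.36 of this check is subject → $1,656.36 × 0.01 = $16.56
AD&D insurance premium: $57.17
Parking fee: $163.56
Total deductions = $204.82 + $331.81 + $10.24 + $20.48 + $16.56 + $57.17 + $163.56 = $804.64
Net pay = $2,048.19 − $804.64 = $1,243.55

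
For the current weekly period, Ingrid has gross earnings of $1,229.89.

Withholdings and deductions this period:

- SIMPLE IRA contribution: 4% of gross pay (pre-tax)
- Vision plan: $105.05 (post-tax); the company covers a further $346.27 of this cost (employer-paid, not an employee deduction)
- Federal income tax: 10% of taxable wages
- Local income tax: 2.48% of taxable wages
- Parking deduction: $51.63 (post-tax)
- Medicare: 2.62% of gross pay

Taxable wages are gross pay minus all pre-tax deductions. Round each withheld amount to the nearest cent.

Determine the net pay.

$844.44

SIMPLE IRA contribution: $1,229.89 × 0.04 = $49.20
Taxable wages = $1,229.89 − $49.20 = $1,180.69
Federal income tax: $1,180.69 × 0.1 = $118.07
Local income tax: $1,180.69 × 0.0248 = $29.28
Medicare: $1,229.89 × 0.0262 = $32.22
Parking deduction: $51.63
Vision plan: $105.05
(Employer's $346.27 toward vision plan is not withheld from the employee.)
Total deductions = $49.20 + $118.07 + $29.28 + $32.22 + $51.63 + $105.05 = $385.45
Net pay = $1,229.89 − $385.45 = $844.44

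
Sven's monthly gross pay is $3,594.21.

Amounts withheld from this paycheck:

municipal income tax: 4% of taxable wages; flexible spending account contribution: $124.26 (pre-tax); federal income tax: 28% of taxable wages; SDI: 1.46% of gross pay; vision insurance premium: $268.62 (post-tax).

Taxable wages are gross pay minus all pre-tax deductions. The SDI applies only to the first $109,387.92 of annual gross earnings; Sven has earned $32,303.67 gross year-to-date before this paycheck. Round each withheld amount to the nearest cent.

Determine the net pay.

Flexible spending account contribution: $124.26
Taxable wages = $3,594.21 − $124.26 = $3,469.95
Federal income tax: $3,469.95 × 0.28 = $971.59
Municipal income tax: $3,469.95 × 0.04 = $138.80
SDI: cap not yet reached, full $3,594.21 is subject → $3,594.21 × 0.0146 = $52.48
Vision insurance premium: $268.62
Total deductions = $124.26 + $971.59 + $138.80 + $52.48 + $268.62 = $1,555.75
Net pay = $3,594.21 − $1,555.75 = $2,038.46

$2,038.46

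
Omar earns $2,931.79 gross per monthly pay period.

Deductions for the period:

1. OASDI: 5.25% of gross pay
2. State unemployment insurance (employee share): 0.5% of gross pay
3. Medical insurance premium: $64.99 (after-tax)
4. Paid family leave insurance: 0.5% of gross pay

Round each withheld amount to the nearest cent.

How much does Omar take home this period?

$2,683.56

State unemployment insurance (employee share): $2,931.79 × 0.005 = $14.66
Paid family leave insurance: $2,931.79 × 0.005 = $14.66
OASDI: $2,931.79 × 0.0525 = $153.92
Medical insurance premium: $64.99
Total deductions = $14.66 + $14.66 + $153.92 + $64.99 = $248.23
Net pay = $2,931.79 − $248.23 = $2,683.56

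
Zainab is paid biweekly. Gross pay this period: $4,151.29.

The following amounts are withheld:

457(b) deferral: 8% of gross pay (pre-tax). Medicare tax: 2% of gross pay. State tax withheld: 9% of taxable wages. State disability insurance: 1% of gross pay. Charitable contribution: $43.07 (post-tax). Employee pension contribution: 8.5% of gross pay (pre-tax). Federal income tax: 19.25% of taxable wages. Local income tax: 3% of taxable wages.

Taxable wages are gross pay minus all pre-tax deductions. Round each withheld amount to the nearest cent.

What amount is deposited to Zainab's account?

457(b) deferral: $4,151.29 × 0.08 = $332.10
Employee pension contribution: $4,151.29 × 0.085 = $352.86
Pre-tax total = $332.10 + $352.86 = $684.96
Taxable wages = $4,151.29 − $684.96 = $3,466.33
Federal income tax: $3,466.33 × 0.1925 = $667.27
State tax withheld: $3,466.33 × 0.09 = $311.97
Local income tax: $3,466.33 × 0.03 = $103.99
Medicare tax: $4,151.29 × 0.02 = $83.03
State disability insurance: $4,151.29 × 0.01 = $41.51
Charitable contribution: $43.07
Total deductions = $332.10 + $352.86 + $667.27 + $311.97 + $103.99 + $83.03 + $41.51 + $43.07 = $1,935.80
Net pay = $4,151.29 − $1,935.80 = $2,215.49

$2,215.49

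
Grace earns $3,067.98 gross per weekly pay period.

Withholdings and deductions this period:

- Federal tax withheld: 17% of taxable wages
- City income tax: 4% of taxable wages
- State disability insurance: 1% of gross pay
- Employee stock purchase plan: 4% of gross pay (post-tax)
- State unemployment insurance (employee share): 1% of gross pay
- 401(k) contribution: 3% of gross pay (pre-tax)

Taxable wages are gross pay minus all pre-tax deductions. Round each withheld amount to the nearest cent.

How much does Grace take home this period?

401(k) contribution: $3,067.98 × 0.03 = $92.04
Taxable wages = $3,067.98 − $92.04 = $2,975.94
City income tax: $2,975.94 × 0.04 = $119.04
Federal tax withheld: $2,975.94 × 0.17 = $505.91
State disability insurance: $3,067.98 × 0.01 = $30.68
State unemployment insurance (employee share): $3,067.98 × 0.01 = $30.68
Employee stock purchase plan: $3,067.98 × 0.04 = $122.72
Total deductions = $92.04 + $119.04 + $505.91 + $30.68 + $30.68 + $122.72 = $901.07
Net pay = $3,067.98 − $901.07 = $2,166.91

$2,166.91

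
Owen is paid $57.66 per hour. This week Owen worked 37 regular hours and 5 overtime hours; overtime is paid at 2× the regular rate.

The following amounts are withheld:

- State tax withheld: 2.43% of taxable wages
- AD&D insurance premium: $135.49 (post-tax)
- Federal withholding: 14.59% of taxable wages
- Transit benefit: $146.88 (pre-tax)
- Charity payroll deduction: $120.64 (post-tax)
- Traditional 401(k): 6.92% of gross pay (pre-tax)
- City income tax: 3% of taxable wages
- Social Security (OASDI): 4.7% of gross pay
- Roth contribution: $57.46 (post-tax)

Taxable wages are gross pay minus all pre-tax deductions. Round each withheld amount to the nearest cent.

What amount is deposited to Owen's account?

$1459.05

Regular pay: 37 × $57.66 = $2133.42
Overtime pay: 5 × $57.66 × 2 = $576.60
Gross pay = $2133.42 + $576.60 = $2710.02
Traditional 401(k): $2710.02 × 0.0692 = $187.53
Transit benefit: $146.88
Pre-tax total = $187.53 + $146.88 = $334.41
Taxable wages = $2710.02 − $334.41 = $2375.61
State tax withheld: $2375.61 × 0.0243 = $57.73
City income tax: $2375.61 × 0.03 = $71.27
Federal withholding: $2375.61 × 0.1459 = $346.60
Social Security (OASDI): $2710.02 × 0.047 = $127.37
Roth contribution: $57.46
AD&D insurance premium: $135.49
Charity payroll deduction: $120.64
Total deductions = $187.53 + $146.88 + $57.73 + $71.27 + $346.60 + $127.37 + $57.46 + $135.49 + $120.64 = $1250.97
Net pay = $2710.02 − $1250.97 = $1459.05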